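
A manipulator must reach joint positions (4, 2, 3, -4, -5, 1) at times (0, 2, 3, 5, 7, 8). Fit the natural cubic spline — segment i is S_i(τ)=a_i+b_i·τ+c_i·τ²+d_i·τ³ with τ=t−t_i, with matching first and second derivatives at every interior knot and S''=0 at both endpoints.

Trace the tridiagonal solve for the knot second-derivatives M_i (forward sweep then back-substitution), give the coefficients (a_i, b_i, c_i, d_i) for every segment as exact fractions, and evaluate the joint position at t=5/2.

Δ: Δ0=-1, Δ1=1, Δ2=-7/2, Δ3=-1/2, Δ4=6
row 1: diag=6, rhs=12; c'=1/6, d'=2
row 2: denom=6−1·1/6=35/6; d'=(-27−1·2)/(35/6)=-174/35
row 3: denom=8−2·12/35=256/35; d'=(18−2·-174/35)/(256/35)=489/128
row 4: denom=6−2·35/128=349/64; d'=(39−2·489/128)/(349/64)=2007/349
back: M4=2007/349
back: M3=489/128−35/128·2007/349=1569/698
back: M2=-174/35−12/35·1569/698=-2004/349
back: M1=2−1/6·-2004/349=1032/349
M: M0=0, M1=1032/349, M2=-2004/349, M3=1569/698, M4=2007/349, M5=0
seg 0: a=4, c=M0/2=0, d=(M1−M0)/(6·2)=86/349, b=Δ0−h0·(2M0+M1)/6=-693/349
seg 1: a=2, c=M1/2=516/349, d=(M2−M1)/(6·1)=-506/349, b=Δ1−h1·(2M1+M2)/6=339/349
seg 2: a=3, c=M2/2=-1002/349, d=(M3−M2)/(6·2)=1859/2792, b=Δ2−h2·(2M2+M3)/6=-147/349
seg 3: a=-4, c=M3/2=1569/1396, d=(M4−M3)/(6·2)=815/2792, b=Δ3−h3·(2M3+M4)/6=-2733/698
seg 4: a=-5, c=M4/2=2007/698, d=(M5−M4)/(6·1)=-669/698, b=Δ4−h4·(2M4+M5)/6=1425/349
t_q=5/2 → seg 1, τ=1/2; S=2+339/349·τ+516/349·τ²+-506/349·τ³=3733/1396

  seg 0: a=4 b=-693/349 c=0 d=86/349
  seg 1: a=2 b=339/349 c=516/349 d=-506/349
  seg 2: a=3 b=-147/349 c=-1002/349 d=1859/2792
  seg 3: a=-4 b=-2733/698 c=1569/1396 d=815/2792
  seg 4: a=-5 b=1425/349 c=2007/698 d=-669/698
S(5/2) = 3733/1396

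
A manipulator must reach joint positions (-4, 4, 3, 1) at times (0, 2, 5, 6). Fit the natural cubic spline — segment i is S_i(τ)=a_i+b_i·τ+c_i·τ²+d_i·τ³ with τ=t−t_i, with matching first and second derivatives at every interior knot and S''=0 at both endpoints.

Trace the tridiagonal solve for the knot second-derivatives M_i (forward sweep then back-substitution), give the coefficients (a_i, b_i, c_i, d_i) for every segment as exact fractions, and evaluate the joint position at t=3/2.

Δ: Δ0=4, Δ1=-1/3, Δ2=-2
row 1: diag=10, rhs=-26; c'=3/10, d'=-13/5
row 2: denom=8−3·3/10=71/10; d'=(-10−3·-13/5)/(71/10)=-22/71
back: M2=-22/71
back: M1=-13/5−3/10·-22/71=-178/71
M: M0=0, M1=-178/71, M2=-22/71, M3=0
seg 0: a=-4, c=M0/2=0, d=(M1−M0)/(6·2)=-89/426, b=Δ0−h0·(2M0+M1)/6=1030/213
seg 1: a=4, c=M1/2=-89/71, d=(M2−M1)/(6·3)=26/213, b=Δ1−h1·(2M1+M2)/6=496/213
seg 2: a=3, c=M2/2=-11/71, d=(M3−M2)/(6·1)=11/213, b=Δ2−h2·(2M2+M3)/6=-404/213
t_q=3/2 → seg 0, τ=3/2; S=-4+1030/213·τ+0·τ²+-89/426·τ³=2895/1136

  seg 0: a=-4 b=1030/213 c=0 d=-89/426
  seg 1: a=4 b=496/213 c=-89/71 d=26/213
  seg 2: a=3 b=-404/213 c=-11/71 d=11/213
S(3/2) = 2895/1136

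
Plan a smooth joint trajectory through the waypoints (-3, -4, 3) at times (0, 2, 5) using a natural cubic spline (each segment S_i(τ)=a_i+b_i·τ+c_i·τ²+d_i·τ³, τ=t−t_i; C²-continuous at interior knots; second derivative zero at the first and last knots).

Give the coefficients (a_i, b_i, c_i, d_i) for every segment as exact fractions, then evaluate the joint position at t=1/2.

Δ: Δ0=-1/2, Δ1=7/3
row 1: diag=10, rhs=17; c'=3/10, d'=17/10
back: M1=17/10
M: M0=0, M1=17/10, M2=0
seg 0: a=-3, c=M0/2=0, d=(M1−M0)/(6·2)=17/120, b=Δ0−h0·(2M0+M1)/6=-16/15
seg 1: a=-4, c=M1/2=17/20, d=(M2−M1)/(6·3)=-17/180, b=Δ1−h1·(2M1+M2)/6=19/30
t_q=1/2 → seg 0, τ=1/2; S=-3+-16/15·τ+0·τ²+17/120·τ³=-225/64

  seg 0: a=-3 b=-16/15 c=0 d=17/120
  seg 1: a=-4 b=19/30 c=17/20 d=-17/180
S(1/2) = -225/64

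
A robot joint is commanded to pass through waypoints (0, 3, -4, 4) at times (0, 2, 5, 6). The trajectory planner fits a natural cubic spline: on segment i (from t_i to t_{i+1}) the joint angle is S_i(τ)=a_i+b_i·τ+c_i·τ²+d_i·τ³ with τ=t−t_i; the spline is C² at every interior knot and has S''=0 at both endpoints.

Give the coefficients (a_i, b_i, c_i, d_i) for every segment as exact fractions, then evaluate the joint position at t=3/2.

  seg 0: a=0 b=1379/426 c=0 d=-185/426
  seg 1: a=3 b=-841/426 c=-185/71 d=353/426
  seg 2: a=-4 b=1015/213 c=689/142 d=-689/426
S(3/2) = 3851/1136

Δ: Δ0=3/2, Δ1=-7/3, Δ2=8
row 1: diag=10, rhs=-23; c'=3/10, d'=-23/10
row 2: denom=8−3·3/10=71/10; d'=(62−3·-23/10)/(71/10)=689/71
back: M2=689/71
back: M1=-23/10−3/10·689/71=-370/71
M: M0=0, M1=-370/71, M2=689/71, M3=0
seg 0: a=0, c=M0/2=0, d=(M1−M0)/(6·2)=-185/426, b=Δ0−h0·(2M0+M1)/6=1379/426
seg 1: a=3, c=M1/2=-185/71, d=(M2−M1)/(6·3)=353/426, b=Δ1−h1·(2M1+M2)/6=-841/426
seg 2: a=-4, c=M2/2=689/142, d=(M3−M2)/(6·1)=-689/426, b=Δ2−h2·(2M2+M3)/6=1015/213
t_q=3/2 → seg 0, τ=3/2; S=0+1379/426·τ+0·τ²+-185/426·τ³=3851/1136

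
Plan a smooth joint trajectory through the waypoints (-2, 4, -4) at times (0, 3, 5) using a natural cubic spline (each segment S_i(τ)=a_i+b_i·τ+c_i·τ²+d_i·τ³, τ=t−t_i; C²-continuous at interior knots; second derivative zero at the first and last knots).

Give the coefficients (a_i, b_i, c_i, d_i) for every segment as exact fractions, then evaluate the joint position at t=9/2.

  seg 0: a=-2 b=19/5 c=0 d=-1/5
  seg 1: a=4 b=-8/5 c=-9/5 d=3/10
S(9/2) = -23/16

Δ: Δ0=2, Δ1=-4
row 1: diag=10, rhs=-36; c'=1/5, d'=-18/5
back: M1=-18/5
M: M0=0, M1=-18/5, M2=0
seg 0: a=-2, c=M0/2=0, d=(M1−M0)/(6·3)=-1/5, b=Δ0−h0·(2M0+M1)/6=19/5
seg 1: a=4, c=M1/2=-9/5, d=(M2−M1)/(6·2)=3/10, b=Δ1−h1·(2M1+M2)/6=-8/5
t_q=9/2 → seg 1, τ=3/2; S=4+-8/5·τ+-9/5·τ²+3/10·τ³=-23/16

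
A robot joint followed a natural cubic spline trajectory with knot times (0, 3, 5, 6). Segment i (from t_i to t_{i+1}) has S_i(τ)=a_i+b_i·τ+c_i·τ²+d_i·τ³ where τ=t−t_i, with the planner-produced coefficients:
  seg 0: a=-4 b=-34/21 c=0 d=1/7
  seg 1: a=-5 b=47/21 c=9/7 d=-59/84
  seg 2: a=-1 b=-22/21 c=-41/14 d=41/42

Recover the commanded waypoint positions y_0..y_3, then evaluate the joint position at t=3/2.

y_0=-4 y_1=-5 y_2=-1 y_3=-4
S(3/2) = -333/56

y_0 = S_0(0) = a_0 = -4
y_1 = S_1(0) = a_1 = -5
y_2 = S_2(0) = a_2 = -1
y_3 = S_2(1) = -4
t_q=3/2 is in segment 0 (τ=3/2); S_0(τ)=-333/56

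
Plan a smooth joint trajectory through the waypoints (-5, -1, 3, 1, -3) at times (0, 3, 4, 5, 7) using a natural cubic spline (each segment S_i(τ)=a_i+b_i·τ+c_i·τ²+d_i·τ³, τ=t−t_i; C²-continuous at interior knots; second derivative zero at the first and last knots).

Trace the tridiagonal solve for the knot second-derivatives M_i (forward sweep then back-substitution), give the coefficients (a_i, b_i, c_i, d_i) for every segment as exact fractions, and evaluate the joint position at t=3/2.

Δ: Δ0=4/3, Δ1=4, Δ2=-2, Δ3=-2
row 1: diag=8, rhs=16; c'=1/8, d'=2
row 2: denom=4−1·1/8=31/8; d'=(-36−1·2)/(31/8)=-304/31
row 3: denom=6−1·8/31=178/31; d'=(0−1·-304/31)/(178/31)=152/89
back: M3=152/89
back: M2=-304/31−8/31·152/89=-912/89
back: M1=2−1/8·-912/89=292/89
M: M0=0, M1=292/89, M2=-912/89, M3=152/89, M4=0
seg 0: a=-5, c=M0/2=0, d=(M1−M0)/(6·3)=146/801, b=Δ0−h0·(2M0+M1)/6=-82/267
seg 1: a=-1, c=M1/2=146/89, d=(M2−M1)/(6·1)=-602/267, b=Δ1−h1·(2M1+M2)/6=1232/267
seg 2: a=3, c=M2/2=-456/89, d=(M3−M2)/(6·1)=532/267, b=Δ2−h2·(2M2+M3)/6=302/267
seg 3: a=1, c=M3/2=76/89, d=(M4−M3)/(6·2)=-38/267, b=Δ3−h3·(2M3+M4)/6=-838/267
t_q=3/2 → seg 0, τ=3/2; S=-5+-82/267·τ+0·τ²+146/801·τ³=-1725/356

  seg 0: a=-5 b=-82/267 c=0 d=146/801
  seg 1: a=-1 b=1232/267 c=146/89 d=-602/267
  seg 2: a=3 b=302/267 c=-456/89 d=532/267
  seg 3: a=1 b=-838/267 c=76/89 d=-38/267
S(3/2) = -1725/356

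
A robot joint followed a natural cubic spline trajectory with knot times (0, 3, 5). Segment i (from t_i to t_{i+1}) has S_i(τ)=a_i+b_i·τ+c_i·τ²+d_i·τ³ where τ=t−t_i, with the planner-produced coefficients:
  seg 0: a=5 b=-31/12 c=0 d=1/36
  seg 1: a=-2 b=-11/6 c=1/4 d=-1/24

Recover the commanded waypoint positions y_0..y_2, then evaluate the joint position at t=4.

y_0 = S_0(0) = a_0 = 5
y_1 = S_1(0) = a_1 = -2
y_2 = S_1(2) = -5
t_q=4 is in segment 1 (τ=1); S_1(τ)=-29/8

y_0=5 y_1=-2 y_2=-5
S(4) = -29/8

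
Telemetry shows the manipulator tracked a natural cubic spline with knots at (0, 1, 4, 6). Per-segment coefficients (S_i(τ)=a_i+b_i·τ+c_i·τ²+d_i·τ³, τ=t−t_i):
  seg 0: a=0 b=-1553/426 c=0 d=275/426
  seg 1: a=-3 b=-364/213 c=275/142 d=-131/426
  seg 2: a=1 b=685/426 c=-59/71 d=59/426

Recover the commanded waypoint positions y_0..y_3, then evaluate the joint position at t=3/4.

y_0 = S_0(0) = a_0 = 0
y_1 = S_1(0) = a_1 = -3
y_2 = S_2(0) = a_2 = 1
y_3 = S_2(2) = 2
t_q=3/4 is in segment 0 (τ=3/4); S_0(τ)=-22373/9088

y_0=0 y_1=-3 y_2=1 y_3=2
S(3/4) = -22373/9088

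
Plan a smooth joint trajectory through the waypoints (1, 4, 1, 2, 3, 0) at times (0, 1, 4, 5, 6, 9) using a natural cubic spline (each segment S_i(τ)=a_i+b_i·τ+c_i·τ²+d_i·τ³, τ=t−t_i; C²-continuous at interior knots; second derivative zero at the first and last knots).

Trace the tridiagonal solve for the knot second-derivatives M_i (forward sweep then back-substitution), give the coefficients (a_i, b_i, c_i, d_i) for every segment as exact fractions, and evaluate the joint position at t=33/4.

Δ: Δ0=3, Δ1=-1, Δ2=1, Δ3=1, Δ4=-1
row 1: diag=8, rhs=-24; c'=3/8, d'=-3
row 2: denom=8−3·3/8=55/8; d'=(12−3·-3)/(55/8)=168/55
row 3: denom=4−1·8/55=212/55; d'=(0−1·168/55)/(212/55)=-42/53
row 4: denom=8−1·55/212=1641/212; d'=(-12−1·-42/53)/(1641/212)=-792/547
back: M4=-792/547
back: M3=-42/53−55/212·-792/547=-228/547
back: M2=168/55−8/55·-228/547=1704/547
back: M1=-3−3/8·1704/547=-2280/547
M: M0=0, M1=-2280/547, M2=1704/547, M3=-228/547, M4=-792/547, M5=0
seg 0: a=1, c=M0/2=0, d=(M1−M0)/(6·1)=-380/547, b=Δ0−h0·(2M0+M1)/6=2021/547
seg 1: a=4, c=M1/2=-1140/547, d=(M2−M1)/(6·3)=664/1641, b=Δ1−h1·(2M1+M2)/6=881/547
seg 2: a=1, c=M2/2=852/547, d=(M3−M2)/(6·1)=-322/547, b=Δ2−h2·(2M2+M3)/6=17/547
seg 3: a=2, c=M3/2=-114/547, d=(M4−M3)/(6·1)=-94/547, b=Δ3−h3·(2M3+M4)/6=755/547
seg 4: a=3, c=M4/2=-396/547, d=(M5−M4)/(6·3)=44/547, b=Δ4−h4·(2M4+M5)/6=245/547
t_q=33/4 → seg 4, τ=9/4; S=3+245/547·τ+-396/547·τ²+44/547·τ³=11019/8752

  seg 0: a=1 b=2021/547 c=0 d=-380/547
  seg 1: a=4 b=881/547 c=-1140/547 d=664/1641
  seg 2: a=1 b=17/547 c=852/547 d=-322/547
  seg 3: a=2 b=755/547 c=-114/547 d=-94/547
  seg 4: a=3 b=245/547 c=-396/547 d=44/547
S(33/4) = 11019/8752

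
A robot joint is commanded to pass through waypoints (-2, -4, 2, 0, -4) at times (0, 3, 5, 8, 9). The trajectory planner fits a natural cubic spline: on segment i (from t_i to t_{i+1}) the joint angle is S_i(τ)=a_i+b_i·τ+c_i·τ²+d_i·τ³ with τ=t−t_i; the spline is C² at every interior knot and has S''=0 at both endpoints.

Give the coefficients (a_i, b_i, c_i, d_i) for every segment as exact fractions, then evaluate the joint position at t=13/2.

Δ: Δ0=-2/3, Δ1=3, Δ2=-2/3, Δ3=-4
row 1: diag=10, rhs=22; c'=1/5, d'=11/5
row 2: denom=10−2·1/5=48/5; d'=(-22−2·11/5)/(48/5)=-11/4
row 3: denom=8−3·5/16=113/16; d'=(-20−3·-11/4)/(113/16)=-188/113
back: M3=-188/113
back: M2=-11/4−5/16·-188/113=-252/113
back: M1=11/5−1/5·-252/113=299/113
M: M0=0, M1=299/113, M2=-252/113, M3=-188/113, M4=0
seg 0: a=-2, c=M0/2=0, d=(M1−M0)/(6·3)=299/2034, b=Δ0−h0·(2M0+M1)/6=-1349/678
seg 1: a=-4, c=M1/2=299/226, d=(M2−M1)/(6·2)=-551/1356, b=Δ1−h1·(2M1+M2)/6=671/339
seg 2: a=2, c=M2/2=-126/113, d=(M3−M2)/(6·3)=32/1017, b=Δ2−h2·(2M2+M3)/6=812/339
seg 3: a=0, c=M3/2=-94/113, d=(M4−M3)/(6·1)=94/339, b=Δ3−h3·(2M3+M4)/6=-1168/339
t_q=13/2 → seg 2, τ=3/2; S=2+812/339·τ+-126/113·τ²+32/1017·τ³=721/226

  seg 0: a=-2 b=-1349/678 c=0 d=299/2034
  seg 1: a=-4 b=671/339 c=299/226 d=-551/1356
  seg 2: a=2 b=812/339 c=-126/113 d=32/1017
  seg 3: a=0 b=-1168/339 c=-94/113 d=94/339
S(13/2) = 721/226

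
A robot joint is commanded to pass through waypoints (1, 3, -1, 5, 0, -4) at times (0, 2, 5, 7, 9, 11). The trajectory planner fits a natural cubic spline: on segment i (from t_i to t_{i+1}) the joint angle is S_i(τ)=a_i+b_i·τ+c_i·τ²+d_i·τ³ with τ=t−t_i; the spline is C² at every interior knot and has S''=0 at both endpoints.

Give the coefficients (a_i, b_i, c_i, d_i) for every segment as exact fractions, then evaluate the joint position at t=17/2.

  seg 0: a=1 b=7418/3855 c=0 d=-3563/15420
  seg 1: a=3 b=-3271/3855 c=-3563/2570 d=9443/23130
  seg 2: a=-1 b=14311/7710 c=588/257 d=-26461/30840
  seg 3: a=5 b=2744/3855 c=-14701/5140 d=967/1542
  seg 4: a=0 b=-12349/3855 c=4639/5140 d=-4639/30840
S(17/2) = 17979/10280

Δ: Δ0=1, Δ1=-4/3, Δ2=3, Δ3=-5/2, Δ4=-2
row 1: diag=10, rhs=-14; c'=3/10, d'=-7/5
row 2: denom=10−3·3/10=91/10; d'=(26−3·-7/5)/(91/10)=302/91
row 3: denom=8−2·20/91=688/91; d'=(-33−2·302/91)/(688/91)=-3607/688
row 4: denom=8−2·91/344=1285/172; d'=(3−2·-3607/688)/(1285/172)=4639/2570
back: M4=4639/2570
back: M3=-3607/688−91/344·4639/2570=-14701/2570
back: M2=302/91−20/91·-14701/2570=1176/257
back: M1=-7/5−3/10·1176/257=-3563/1285
M: M0=0, M1=-3563/1285, M2=1176/257, M3=-14701/2570, M4=4639/2570, M5=0
seg 0: a=1, c=M0/2=0, d=(M1−M0)/(6·2)=-3563/15420, b=Δ0−h0·(2M0+M1)/6=7418/3855
seg 1: a=3, c=M1/2=-3563/2570, d=(M2−M1)/(6·3)=9443/23130, b=Δ1−h1·(2M1+M2)/6=-3271/3855
seg 2: a=-1, c=M2/2=588/257, d=(M3−M2)/(6·2)=-26461/30840, b=Δ2−h2·(2M2+M3)/6=14311/7710
seg 3: a=5, c=M3/2=-14701/5140, d=(M4−M3)/(6·2)=967/1542, b=Δ3−h3·(2M3+M4)/6=2744/3855
seg 4: a=0, c=M4/2=4639/5140, d=(M5−M4)/(6·2)=-4639/30840, b=Δ4−h4·(2M4+M5)/6=-12349/3855
t_q=17/2 → seg 3, τ=3/2; S=5+2744/3855·τ+-14701/5140·τ²+967/1542·τ³=17979/10280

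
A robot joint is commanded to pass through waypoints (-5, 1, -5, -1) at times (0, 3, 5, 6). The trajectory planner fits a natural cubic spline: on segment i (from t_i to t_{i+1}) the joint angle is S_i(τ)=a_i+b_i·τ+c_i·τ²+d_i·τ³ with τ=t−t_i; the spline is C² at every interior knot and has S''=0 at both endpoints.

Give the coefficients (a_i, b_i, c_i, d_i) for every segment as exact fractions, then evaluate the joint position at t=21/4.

  seg 0: a=-5 b=61/14 c=0 d=-11/42
  seg 1: a=1 b=-19/7 c=-33/14 d=31/28
  seg 2: a=-5 b=8/7 c=30/7 d=-10/7
S(21/4) = -143/32

Δ: Δ0=2, Δ1=-3, Δ2=4
row 1: diag=10, rhs=-30; c'=1/5, d'=-3
row 2: denom=6−2·1/5=28/5; d'=(42−2·-3)/(28/5)=60/7
back: M2=60/7
back: M1=-3−1/5·60/7=-33/7
M: M0=0, M1=-33/7, M2=60/7, M3=0
seg 0: a=-5, c=M0/2=0, d=(M1−M0)/(6·3)=-11/42, b=Δ0−h0·(2M0+M1)/6=61/14
seg 1: a=1, c=M1/2=-33/14, d=(M2−M1)/(6·2)=31/28, b=Δ1−h1·(2M1+M2)/6=-19/7
seg 2: a=-5, c=M2/2=30/7, d=(M3−M2)/(6·1)=-10/7, b=Δ2−h2·(2M2+M3)/6=8/7
t_q=21/4 → seg 2, τ=1/4; S=-5+8/7·τ+30/7·τ²+-10/7·τ³=-143/32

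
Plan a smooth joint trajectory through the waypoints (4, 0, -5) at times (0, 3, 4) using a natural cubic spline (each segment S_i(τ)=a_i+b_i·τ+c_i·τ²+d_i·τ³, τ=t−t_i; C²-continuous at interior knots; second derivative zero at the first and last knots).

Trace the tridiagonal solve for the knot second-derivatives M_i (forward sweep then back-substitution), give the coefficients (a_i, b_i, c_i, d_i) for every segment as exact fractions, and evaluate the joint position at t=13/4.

  seg 0: a=4 b=1/24 c=0 d=-11/72
  seg 1: a=0 b=-49/12 c=-11/8 d=11/24
S(13/4) = -563/512

Δ: Δ0=-4/3, Δ1=-5
row 1: diag=8, rhs=-22; c'=1/8, d'=-11/4
back: M1=-11/4
M: M0=0, M1=-11/4, M2=0
seg 0: a=4, c=M0/2=0, d=(M1−M0)/(6·3)=-11/72, b=Δ0−h0·(2M0+M1)/6=1/24
seg 1: a=0, c=M1/2=-11/8, d=(M2−M1)/(6·1)=11/24, b=Δ1−h1·(2M1+M2)/6=-49/12
t_q=13/4 → seg 1, τ=1/4; S=0+-49/12·τ+-11/8·τ²+11/24·τ³=-563/512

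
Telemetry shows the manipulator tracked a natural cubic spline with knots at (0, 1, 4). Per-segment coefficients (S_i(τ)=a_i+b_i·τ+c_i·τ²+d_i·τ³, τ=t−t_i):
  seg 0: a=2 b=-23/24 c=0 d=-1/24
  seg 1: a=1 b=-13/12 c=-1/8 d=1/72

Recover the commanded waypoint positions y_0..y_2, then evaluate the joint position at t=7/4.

y_0 = S_0(0) = a_0 = 2
y_1 = S_1(0) = a_1 = 1
y_2 = S_1(3) = -3
t_q=7/4 is in segment 1 (τ=3/4); S_1(τ)=63/512

y_0=2 y_1=1 y_2=-3
S(7/4) = 63/512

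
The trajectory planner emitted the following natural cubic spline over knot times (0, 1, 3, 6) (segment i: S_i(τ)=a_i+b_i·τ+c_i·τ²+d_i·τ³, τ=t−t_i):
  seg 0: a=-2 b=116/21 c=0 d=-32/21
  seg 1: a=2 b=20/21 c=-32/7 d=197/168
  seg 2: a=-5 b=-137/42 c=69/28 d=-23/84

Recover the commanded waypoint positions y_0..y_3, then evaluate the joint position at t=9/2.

y_0 = S_0(0) = a_0 = -2
y_1 = S_1(0) = a_1 = 2
y_2 = S_2(0) = a_2 = -5
y_3 = S_2(3) = 0
t_q=9/2 is in segment 2 (τ=3/2); S_2(τ)=-1181/224

y_0=-2 y_1=2 y_2=-5 y_3=0
S(9/2) = -1181/224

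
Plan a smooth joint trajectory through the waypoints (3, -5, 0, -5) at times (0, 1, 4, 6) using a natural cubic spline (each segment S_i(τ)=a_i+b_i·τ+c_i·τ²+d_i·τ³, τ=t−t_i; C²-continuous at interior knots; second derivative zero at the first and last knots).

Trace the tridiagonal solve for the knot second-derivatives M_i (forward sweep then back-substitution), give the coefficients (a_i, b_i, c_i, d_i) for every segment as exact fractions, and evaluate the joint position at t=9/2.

Δ: Δ0=-8, Δ1=5/3, Δ2=-5/2
row 1: diag=8, rhs=58; c'=3/8, d'=29/4
row 2: denom=10−3·3/8=71/8; d'=(-25−3·29/4)/(71/8)=-374/71
back: M2=-374/71
back: M1=29/4−3/8·-374/71=655/71
M: M0=0, M1=655/71, M2=-374/71, M3=0
seg 0: a=3, c=M0/2=0, d=(M1−M0)/(6·1)=655/426, b=Δ0−h0·(2M0+M1)/6=-4063/426
seg 1: a=-5, c=M1/2=655/142, d=(M2−M1)/(6·3)=-343/426, b=Δ1−h1·(2M1+M2)/6=-1049/213
seg 2: a=0, c=M2/2=-187/71, d=(M3−M2)/(6·2)=187/426, b=Δ2−h2·(2M2+M3)/6=431/426
t_q=9/2 → seg 2, τ=1/2; S=0+431/426·τ+-187/71·τ²+187/426·τ³=-111/1136

  seg 0: a=3 b=-4063/426 c=0 d=655/426
  seg 1: a=-5 b=-1049/213 c=655/142 d=-343/426
  seg 2: a=0 b=431/426 c=-187/71 d=187/426
S(9/2) = -111/1136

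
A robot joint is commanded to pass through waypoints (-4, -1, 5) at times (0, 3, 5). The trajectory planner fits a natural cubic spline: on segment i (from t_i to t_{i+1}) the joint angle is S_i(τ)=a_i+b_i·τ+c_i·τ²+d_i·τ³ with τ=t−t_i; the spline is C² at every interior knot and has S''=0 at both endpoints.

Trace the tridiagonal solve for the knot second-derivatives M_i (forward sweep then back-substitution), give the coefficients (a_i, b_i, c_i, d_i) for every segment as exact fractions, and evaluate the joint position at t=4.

  seg 0: a=-4 b=2/5 c=0 d=1/15
  seg 1: a=-1 b=11/5 c=3/5 d=-1/10
S(4) = 17/10

Δ: Δ0=1, Δ1=3
row 1: diag=10, rhs=12; c'=1/5, d'=6/5
back: M1=6/5
M: M0=0, M1=6/5, M2=0
seg 0: a=-4, c=M0/2=0, d=(M1−M0)/(6·3)=1/15, b=Δ0−h0·(2M0+M1)/6=2/5
seg 1: a=-1, c=M1/2=3/5, d=(M2−M1)/(6·2)=-1/10, b=Δ1−h1·(2M1+M2)/6=11/5
t_q=4 → seg 1, τ=1; S=-1+11/5·τ+3/5·τ²+-1/10·τ³=17/10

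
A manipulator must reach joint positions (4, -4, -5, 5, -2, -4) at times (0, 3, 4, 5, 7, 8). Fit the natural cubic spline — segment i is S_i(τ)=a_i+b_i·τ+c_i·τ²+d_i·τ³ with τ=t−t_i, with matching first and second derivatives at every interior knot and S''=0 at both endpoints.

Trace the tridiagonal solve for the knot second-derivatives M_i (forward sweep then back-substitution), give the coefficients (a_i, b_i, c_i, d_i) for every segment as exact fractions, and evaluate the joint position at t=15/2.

  seg 0: a=4 b=-2729/1416 c=0 d=-349/4248
  seg 1: a=-4 b=-2935/708 c=-349/472 d=5501/1416
  seg 2: a=-5 b=8539/1416 c=644/59 d=-9835/1416
  seg 3: a=5 b=4973/708 c=-4683/472 d=3299/1416
  seg 4: a=-2 b=-3331/708 c=1915/472 d=-1915/1416
S(15/2) = -13243/3776

Δ: Δ0=-8/3, Δ1=-1, Δ2=10, Δ3=-7/2, Δ4=-2
row 1: diag=8, rhs=10; c'=1/8, d'=5/4
row 2: denom=4−1·1/8=31/8; d'=(66−1·5/4)/(31/8)=518/31
row 3: denom=6−1·8/31=178/31; d'=(-81−1·518/31)/(178/31)=-3029/178
row 4: denom=6−2·31/89=472/89; d'=(9−2·-3029/178)/(472/89)=1915/236
back: M4=1915/236
back: M3=-3029/178−31/89·1915/236=-4683/236
back: M2=518/31−8/31·-4683/236=1288/59
back: M1=5/4−1/8·1288/59=-349/236
M: M0=0, M1=-349/236, M2=1288/59, M3=-4683/236, M4=1915/236, M5=0
seg 0: a=4, c=M0/2=0, d=(M1−M0)/(6·3)=-349/4248, b=Δ0−h0·(2M0+M1)/6=-2729/1416
seg 1: a=-4, c=M1/2=-349/472, d=(M2−M1)/(6·1)=5501/1416, b=Δ1−h1·(2M1+M2)/6=-2935/708
seg 2: a=-5, c=M2/2=644/59, d=(M3−M2)/(6·1)=-9835/1416, b=Δ2−h2·(2M2+M3)/6=8539/1416
seg 3: a=5, c=M3/2=-4683/472, d=(M4−M3)/(6·2)=3299/1416, b=Δ3−h3·(2M3+M4)/6=4973/708
seg 4: a=-2, c=M4/2=1915/472, d=(M5−M4)/(6·1)=-1915/1416, b=Δ4−h4·(2M4+M5)/6=-3331/708
t_q=15/2 → seg 4, τ=1/2; S=-2+-3331/708·τ+1915/472·τ²+-1915/1416·τ³=-13243/3776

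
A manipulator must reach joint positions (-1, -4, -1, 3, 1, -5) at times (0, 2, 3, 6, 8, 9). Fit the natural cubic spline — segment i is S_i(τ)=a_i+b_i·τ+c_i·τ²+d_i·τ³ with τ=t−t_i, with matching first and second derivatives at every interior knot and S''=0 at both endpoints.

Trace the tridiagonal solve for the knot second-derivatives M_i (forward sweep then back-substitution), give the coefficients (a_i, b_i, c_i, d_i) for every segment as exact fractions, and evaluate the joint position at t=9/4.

Δ: Δ0=-3/2, Δ1=3, Δ2=4/3, Δ3=-1, Δ4=-6
row 1: diag=6, rhs=27; c'=1/6, d'=9/2
row 2: denom=8−1·1/6=47/6; d'=(-10−1·9/2)/(47/6)=-87/47
row 3: denom=10−3·18/47=416/47; d'=(-14−3·-87/47)/(416/47)=-397/416
row 4: denom=6−2·47/208=577/104; d'=(-30−2·-397/416)/(577/104)=-5843/1154
back: M4=-5843/1154
back: M3=-397/416−47/208·-5843/1154=219/1154
back: M2=-87/47−18/47·219/1154=-1110/577
back: M1=9/2−1/6·-1110/577=5563/1154
M: M0=0, M1=5563/1154, M2=-1110/577, M3=219/1154, M4=-5843/1154, M5=0
seg 0: a=-1, c=M0/2=0, d=(M1−M0)/(6·2)=5563/13848, b=Δ0−h0·(2M0+M1)/6=-5378/1731
seg 1: a=-4, c=M1/2=5563/2308, d=(M2−M1)/(6·1)=-7783/6924, b=Δ1−h1·(2M1+M2)/6=5933/3462
seg 2: a=-1, c=M2/2=-555/577, d=(M3−M2)/(6·3)=271/2308, b=Δ2−h2·(2M2+M3)/6=21895/6924
seg 3: a=3, c=M3/2=219/2308, d=(M4−M3)/(6·2)=-3031/6924, b=Δ3−h3·(2M3+M4)/6=1943/3462
seg 4: a=1, c=M4/2=-5843/2308, d=(M5−M4)/(6·1)=5843/6924, b=Δ4−h4·(2M4+M5)/6=-14929/3462
t_q=9/4 → seg 1, τ=1/4; S=-4+5933/3462·τ+5563/2308·τ²+-7783/6924·τ³=-507905/147712

  seg 0: a=-1 b=-5378/1731 c=0 d=5563/13848
  seg 1: a=-4 b=5933/3462 c=5563/2308 d=-7783/6924
  seg 2: a=-1 b=21895/6924 c=-555/577 d=271/2308
  seg 3: a=3 b=1943/3462 c=219/2308 d=-3031/6924
  seg 4: a=1 b=-14929/3462 c=-5843/2308 d=5843/6924
S(9/4) = -507905/147712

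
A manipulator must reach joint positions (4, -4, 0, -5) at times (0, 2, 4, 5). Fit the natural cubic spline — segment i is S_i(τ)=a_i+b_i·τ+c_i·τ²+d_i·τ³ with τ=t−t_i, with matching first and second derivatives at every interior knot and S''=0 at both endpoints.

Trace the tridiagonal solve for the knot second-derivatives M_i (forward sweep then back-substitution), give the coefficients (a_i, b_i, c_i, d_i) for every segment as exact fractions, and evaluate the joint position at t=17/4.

Δ: Δ0=-4, Δ1=2, Δ2=-5
row 1: diag=8, rhs=36; c'=1/4, d'=9/2
row 2: denom=6−2·1/4=11/2; d'=(-42−2·9/2)/(11/2)=-102/11
back: M2=-102/11
back: M1=9/2−1/4·-102/11=75/11
M: M0=0, M1=75/11, M2=-102/11, M3=0
seg 0: a=4, c=M0/2=0, d=(M1−M0)/(6·2)=25/44, b=Δ0−h0·(2M0+M1)/6=-69/11
seg 1: a=-4, c=M1/2=75/22, d=(M2−M1)/(6·2)=-59/44, b=Δ1−h1·(2M1+M2)/6=6/11
seg 2: a=0, c=M2/2=-51/11, d=(M3−M2)/(6·1)=17/11, b=Δ2−h2·(2M2+M3)/6=-21/11
t_q=17/4 → seg 2, τ=1/4; S=0+-21/11·τ+-51/11·τ²+17/11·τ³=-523/704

  seg 0: a=4 b=-69/11 c=0 d=25/44
  seg 1: a=-4 b=6/11 c=75/22 d=-59/44
  seg 2: a=0 b=-21/11 c=-51/11 d=17/11
S(17/4) = -523/704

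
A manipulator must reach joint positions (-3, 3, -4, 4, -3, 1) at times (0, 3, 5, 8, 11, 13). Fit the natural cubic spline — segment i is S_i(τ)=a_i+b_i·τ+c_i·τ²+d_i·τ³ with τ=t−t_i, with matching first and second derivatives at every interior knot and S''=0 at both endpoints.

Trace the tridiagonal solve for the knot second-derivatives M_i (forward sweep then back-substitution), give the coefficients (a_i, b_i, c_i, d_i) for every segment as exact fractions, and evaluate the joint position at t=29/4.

Δ: Δ0=2, Δ1=-7/2, Δ2=8/3, Δ3=-7/3, Δ4=2
row 1: diag=10, rhs=-33; c'=1/5, d'=-33/10
row 2: denom=10−2·1/5=48/5; d'=(37−2·-33/10)/(48/5)=109/24
row 3: denom=12−3·5/16=177/16; d'=(-30−3·109/24)/(177/16)=-698/177
row 4: denom=10−3·16/59=542/59; d'=(26−3·-698/177)/(542/59)=1116/271
back: M4=1116/271
back: M3=-698/177−16/59·1116/271=-4114/813
back: M2=109/24−5/16·-4114/813=4978/813
back: M1=-33/10−1/5·4978/813=-7357/1626
M: M0=0, M1=-7357/1626, M2=4978/813, M3=-4114/813, M4=1116/271, M5=0
seg 0: a=-3, c=M0/2=0, d=(M1−M0)/(6·3)=-7357/29268, b=Δ0−h0·(2M0+M1)/6=13861/3252
seg 1: a=3, c=M1/2=-7357/3252, d=(M2−M1)/(6·2)=5771/6504, b=Δ1−h1·(2M1+M2)/6=-4105/1626
seg 2: a=-4, c=M2/2=2489/813, d=(M3−M2)/(6·3)=-4546/7317, b=Δ2−h2·(2M2+M3)/6=-251/271
seg 3: a=4, c=M3/2=-2057/813, d=(M4−M3)/(6·3)=3731/7317, b=Δ3−h3·(2M3+M4)/6=181/271
seg 4: a=-3, c=M4/2=558/271, d=(M5−M4)/(6·2)=-93/271, b=Δ4−h4·(2M4+M5)/6=-202/271
t_q=29/4 → seg 2, τ=9/4; S=-4+-251/271·τ+2489/813·τ²+-4546/7317·τ³=20275/8672

  seg 0: a=-3 b=13861/3252 c=0 d=-7357/29268
  seg 1: a=3 b=-4105/1626 c=-7357/3252 d=5771/6504
  seg 2: a=-4 b=-251/271 c=2489/813 d=-4546/7317
  seg 3: a=4 b=181/271 c=-2057/813 d=3731/7317
  seg 4: a=-3 b=-202/271 c=558/271 d=-93/271
S(29/4) = 20275/8672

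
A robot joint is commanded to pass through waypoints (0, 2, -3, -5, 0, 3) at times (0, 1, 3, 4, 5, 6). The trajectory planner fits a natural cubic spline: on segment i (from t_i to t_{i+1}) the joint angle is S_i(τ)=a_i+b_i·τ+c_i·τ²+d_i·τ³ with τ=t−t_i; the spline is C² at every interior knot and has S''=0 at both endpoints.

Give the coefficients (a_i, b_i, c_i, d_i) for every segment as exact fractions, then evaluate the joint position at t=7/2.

  seg 0: a=0 b=11/4 c=0 d=-3/4
  seg 1: a=2 b=1/2 c=-9/4 d=3/8
  seg 2: a=-3 b=-4 c=0 d=2
  seg 3: a=-5 b=2 c=6 d=-3
  seg 4: a=0 b=5 c=-3 d=1
S(7/2) = -19/4

Δ: Δ0=2, Δ1=-5/2, Δ2=-2, Δ3=5, Δ4=3
row 1: diag=6, rhs=-27; c'=1/3, d'=-9/2
row 2: denom=6−2·1/3=16/3; d'=(3−2·-9/2)/(16/3)=9/4
row 3: denom=4−1·3/16=61/16; d'=(42−1·9/4)/(61/16)=636/61
row 4: denom=4−1·16/61=228/61; d'=(-12−1·636/61)/(228/61)=-6
back: M4=-6
back: M3=636/61−16/61·-6=12
back: M2=9/4−3/16·12=0
back: M1=-9/2−1/3·0=-9/2
M: M0=0, M1=-9/2, M2=0, M3=12, M4=-6, M5=0
seg 0: a=0, c=M0/2=0, d=(M1−M0)/(6·1)=-3/4, b=Δ0−h0·(2M0+M1)/6=11/4
seg 1: a=2, c=M1/2=-9/4, d=(M2−M1)/(6·2)=3/8, b=Δ1−h1·(2M1+M2)/6=1/2
seg 2: a=-3, c=M2/2=0, d=(M3−M2)/(6·1)=2, b=Δ2−h2·(2M2+M3)/6=-4
seg 3: a=-5, c=M3/2=6, d=(M4−M3)/(6·1)=-3, b=Δ3−h3·(2M3+M4)/6=2
seg 4: a=0, c=M4/2=-3, d=(M5−M4)/(6·1)=1, b=Δ4−h4·(2M4+M5)/6=5
t_q=7/2 → seg 2, τ=1/2; S=-3+-4·τ+0·τ²+2·τ³=-19/4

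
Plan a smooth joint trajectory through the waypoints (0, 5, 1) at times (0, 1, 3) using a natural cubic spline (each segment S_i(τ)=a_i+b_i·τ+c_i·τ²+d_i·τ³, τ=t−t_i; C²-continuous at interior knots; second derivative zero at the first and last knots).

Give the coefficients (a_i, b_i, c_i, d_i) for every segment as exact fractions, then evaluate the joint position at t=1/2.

Δ: Δ0=5, Δ1=-2
row 1: diag=6, rhs=-42; c'=1/3, d'=-7
back: M1=-7
M: M0=0, M1=-7, M2=0
seg 0: a=0, c=M0/2=0, d=(M1−M0)/(6·1)=-7/6, b=Δ0−h0·(2M0+M1)/6=37/6
seg 1: a=5, c=M1/2=-7/2, d=(M2−M1)/(6·2)=7/12, b=Δ1−h1·(2M1+M2)/6=8/3
t_q=1/2 → seg 0, τ=1/2; S=0+37/6·τ+0·τ²+-7/6·τ³=47/16

  seg 0: a=0 b=37/6 c=0 d=-7/6
  seg 1: a=5 b=8/3 c=-7/2 d=7/12
S(1/2) = 47/16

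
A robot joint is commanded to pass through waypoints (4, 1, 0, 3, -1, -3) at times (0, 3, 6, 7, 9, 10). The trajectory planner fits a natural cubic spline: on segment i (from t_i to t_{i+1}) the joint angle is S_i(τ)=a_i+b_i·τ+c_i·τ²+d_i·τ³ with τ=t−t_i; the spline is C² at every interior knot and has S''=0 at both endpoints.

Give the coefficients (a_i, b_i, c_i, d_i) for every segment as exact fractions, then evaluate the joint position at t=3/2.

Δ: Δ0=-1, Δ1=-1/3, Δ2=3, Δ3=-2, Δ4=-2
row 1: diag=12, rhs=4; c'=1/4, d'=1/3
row 2: denom=8−3·1/4=29/4; d'=(20−3·1/3)/(29/4)=76/29
row 3: denom=6−1·4/29=170/29; d'=(-30−1·76/29)/(170/29)=-473/85
row 4: denom=6−2·29/85=452/85; d'=(0−2·-473/85)/(452/85)=473/226
back: M4=473/226
back: M3=-473/85−29/85·473/226=-1419/226
back: M2=76/29−4/29·-1419/226=394/113
back: M1=1/3−1/4·394/113=-365/678
M: M0=0, M1=-365/678, M2=394/113, M3=-1419/226, M4=473/226, M5=0
seg 0: a=4, c=M0/2=0, d=(M1−M0)/(6·3)=-365/12204, b=Δ0−h0·(2M0+M1)/6=-991/1356
seg 1: a=1, c=M1/2=-365/1356, d=(M2−M1)/(6·3)=2729/12204, b=Δ1−h1·(2M1+M2)/6=-1043/678
seg 2: a=0, c=M2/2=197/113, d=(M3−M2)/(6·1)=-2207/1356, b=Δ2−h2·(2M2+M3)/6=3911/1356
seg 3: a=3, c=M3/2=-1419/452, d=(M4−M3)/(6·2)=473/678, b=Δ3−h3·(2M3+M4)/6=1009/678
seg 4: a=-1, c=M4/2=473/452, d=(M5−M4)/(6·1)=-473/1356, b=Δ4−h4·(2M4+M5)/6=-1829/678
t_q=3/2 → seg 0, τ=3/2; S=4+-991/1356·τ+0·τ²+-365/12204·τ³=10135/3616

  seg 0: a=4 b=-991/1356 c=0 d=-365/12204
  seg 1: a=1 b=-1043/678 c=-365/1356 d=2729/12204
  seg 2: a=0 b=3911/1356 c=197/113 d=-2207/1356
  seg 3: a=3 b=1009/678 c=-1419/452 d=473/678
  seg 4: a=-1 b=-1829/678 c=473/452 d=-473/1356
S(3/2) = 10135/3616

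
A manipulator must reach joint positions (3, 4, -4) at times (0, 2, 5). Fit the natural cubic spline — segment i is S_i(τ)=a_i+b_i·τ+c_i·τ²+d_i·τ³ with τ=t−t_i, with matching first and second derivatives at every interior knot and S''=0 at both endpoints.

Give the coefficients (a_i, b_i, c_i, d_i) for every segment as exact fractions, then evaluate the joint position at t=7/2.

  seg 0: a=3 b=17/15 c=0 d=-19/120
  seg 1: a=4 b=-23/30 c=-19/20 d=19/180
S(7/2) = 171/160

Δ: Δ0=1/2, Δ1=-8/3
row 1: diag=10, rhs=-19; c'=3/10, d'=-19/10
back: M1=-19/10
M: M0=0, M1=-19/10, M2=0
seg 0: a=3, c=M0/2=0, d=(M1−M0)/(6·2)=-19/120, b=Δ0−h0·(2M0+M1)/6=17/15
seg 1: a=4, c=M1/2=-19/20, d=(M2−M1)/(6·3)=19/180, b=Δ1−h1·(2M1+M2)/6=-23/30
t_q=7/2 → seg 1, τ=3/2; S=4+-23/30·τ+-19/20·τ²+19/180·τ³=171/160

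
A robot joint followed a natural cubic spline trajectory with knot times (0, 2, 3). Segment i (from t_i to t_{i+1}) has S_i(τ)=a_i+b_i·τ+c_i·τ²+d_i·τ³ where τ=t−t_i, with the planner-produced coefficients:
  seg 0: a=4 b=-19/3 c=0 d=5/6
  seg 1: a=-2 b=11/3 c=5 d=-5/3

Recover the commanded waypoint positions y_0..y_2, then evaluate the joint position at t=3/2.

y_0 = S_0(0) = a_0 = 4
y_1 = S_1(0) = a_1 = -2
y_2 = S_1(1) = 5
t_q=3/2 is in segment 0 (τ=3/2); S_0(τ)=-43/16

y_0=4 y_1=-2 y_2=5
S(3/2) = -43/16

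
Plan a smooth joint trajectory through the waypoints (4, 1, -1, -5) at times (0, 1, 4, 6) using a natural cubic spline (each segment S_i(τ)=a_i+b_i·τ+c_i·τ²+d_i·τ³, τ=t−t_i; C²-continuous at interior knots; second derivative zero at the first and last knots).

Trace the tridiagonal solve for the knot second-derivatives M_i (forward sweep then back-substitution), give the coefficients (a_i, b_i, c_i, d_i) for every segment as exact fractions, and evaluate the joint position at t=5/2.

  seg 0: a=4 b=-721/213 c=0 d=82/213
  seg 1: a=1 b=-475/213 c=82/71 d=-15/71
  seg 2: a=-1 b=-214/213 c=-53/71 d=53/426
S(5/2) = -261/568

Δ: Δ0=-3, Δ1=-2/3, Δ2=-2
row 1: diag=8, rhs=14; c'=3/8, d'=7/4
row 2: denom=10−3·3/8=71/8; d'=(-8−3·7/4)/(71/8)=-106/71
back: M2=-106/71
back: M1=7/4−3/8·-106/71=164/71
M: M0=0, M1=164/71, M2=-106/71, M3=0
seg 0: a=4, c=M0/2=0, d=(M1−M0)/(6·1)=82/213, b=Δ0−h0·(2M0+M1)/6=-721/213
seg 1: a=1, c=M1/2=82/71, d=(M2−M1)/(6·3)=-15/71, b=Δ1−h1·(2M1+M2)/6=-475/213
seg 2: a=-1, c=M2/2=-53/71, d=(M3−M2)/(6·2)=53/426, b=Δ2−h2·(2M2+M3)/6=-214/213
t_q=5/2 → seg 1, τ=3/2; S=1+-475/213·τ+82/71·τ²+-15/71·τ³=-261/568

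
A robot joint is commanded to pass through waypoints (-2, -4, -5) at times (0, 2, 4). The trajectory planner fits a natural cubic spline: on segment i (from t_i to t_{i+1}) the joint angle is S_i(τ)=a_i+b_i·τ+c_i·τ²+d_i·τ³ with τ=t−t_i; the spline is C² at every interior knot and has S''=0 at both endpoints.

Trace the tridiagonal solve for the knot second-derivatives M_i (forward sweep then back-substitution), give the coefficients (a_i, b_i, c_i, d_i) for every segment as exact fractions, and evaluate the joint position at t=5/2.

Δ: Δ0=-1, Δ1=-1/2
row 1: diag=8, rhs=3; c'=1/4, d'=3/8
back: M1=3/8
M: M0=0, M1=3/8, M2=0
seg 0: a=-2, c=M0/2=0, d=(M1−M0)/(6·2)=1/32, b=Δ0−h0·(2M0+M1)/6=-9/8
seg 1: a=-4, c=M1/2=3/16, d=(M2−M1)/(6·2)=-1/32, b=Δ1−h1·(2M1+M2)/6=-3/4
t_q=5/2 → seg 1, τ=1/2; S=-4+-3/4·τ+3/16·τ²+-1/32·τ³=-1109/256

  seg 0: a=-2 b=-9/8 c=0 d=1/32
  seg 1: a=-4 b=-3/4 c=3/16 d=-1/32
S(5/2) = -1109/256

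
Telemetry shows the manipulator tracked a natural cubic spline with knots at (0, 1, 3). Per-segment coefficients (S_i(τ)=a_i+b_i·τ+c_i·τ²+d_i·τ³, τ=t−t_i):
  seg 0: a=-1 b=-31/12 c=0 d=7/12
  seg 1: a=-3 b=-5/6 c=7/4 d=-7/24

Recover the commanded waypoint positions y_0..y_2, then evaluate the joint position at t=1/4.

y_0 = S_0(0) = a_0 = -1
y_1 = S_1(0) = a_1 = -3
y_2 = S_1(2) = 0
t_q=1/4 is in segment 0 (τ=1/4); S_0(τ)=-419/256

y_0=-1 y_1=-3 y_2=0
S(1/4) = -419/256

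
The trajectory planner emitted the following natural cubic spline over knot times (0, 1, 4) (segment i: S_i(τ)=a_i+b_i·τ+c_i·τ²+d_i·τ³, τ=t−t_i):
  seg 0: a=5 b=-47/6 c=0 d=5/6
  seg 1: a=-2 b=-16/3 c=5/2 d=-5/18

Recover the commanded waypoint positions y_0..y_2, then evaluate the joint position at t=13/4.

y_0 = S_0(0) = a_0 = 5
y_1 = S_1(0) = a_1 = -2
y_2 = S_1(3) = -3
t_q=13/4 is in segment 1 (τ=9/4); S_1(τ)=-577/128

y_0=5 y_1=-2 y_2=-3
S(13/4) = -577/128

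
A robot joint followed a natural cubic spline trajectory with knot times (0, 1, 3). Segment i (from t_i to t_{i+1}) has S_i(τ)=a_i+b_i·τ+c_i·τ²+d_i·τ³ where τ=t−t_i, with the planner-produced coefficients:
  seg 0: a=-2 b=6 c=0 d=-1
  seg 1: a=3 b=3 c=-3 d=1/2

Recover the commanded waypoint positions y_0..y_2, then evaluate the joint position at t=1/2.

y_0 = S_0(0) = a_0 = -2
y_1 = S_1(0) = a_1 = 3
y_2 = S_1(2) = 1
t_q=1/2 is in segment 0 (τ=1/2); S_0(τ)=7/8

y_0=-2 y_1=3 y_2=1
S(1/2) = 7/8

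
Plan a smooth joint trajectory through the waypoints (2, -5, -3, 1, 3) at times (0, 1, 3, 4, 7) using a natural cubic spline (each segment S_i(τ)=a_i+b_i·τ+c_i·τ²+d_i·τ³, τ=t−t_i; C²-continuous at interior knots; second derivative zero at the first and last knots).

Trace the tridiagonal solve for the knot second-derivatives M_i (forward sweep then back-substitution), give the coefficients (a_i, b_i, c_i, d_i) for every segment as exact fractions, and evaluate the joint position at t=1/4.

Δ: Δ0=-7, Δ1=1, Δ2=4, Δ3=2/3
row 1: diag=6, rhs=48; c'=1/3, d'=8
row 2: denom=6−2·1/3=16/3; d'=(18−2·8)/(16/3)=3/8
row 3: denom=8−1·3/16=125/16; d'=(-20−1·3/8)/(125/16)=-326/125
back: M3=-326/125
back: M2=3/8−3/16·-326/125=108/125
back: M1=8−1/3·108/125=964/125
M: M0=0, M1=964/125, M2=108/125, M3=-326/125, M4=0
seg 0: a=2, c=M0/2=0, d=(M1−M0)/(6·1)=482/375, b=Δ0−h0·(2M0+M1)/6=-3107/375
seg 1: a=-5, c=M1/2=482/125, d=(M2−M1)/(6·2)=-214/375, b=Δ1−h1·(2M1+M2)/6=-1661/375
seg 2: a=-3, c=M2/2=54/125, d=(M3−M2)/(6·1)=-217/375, b=Δ2−h2·(2M2+M3)/6=311/75
seg 3: a=1, c=M3/2=-163/125, d=(M4−M3)/(6·3)=163/1125, b=Δ3−h3·(2M3+M4)/6=1228/375
t_q=1/4 → seg 0, τ=1/4; S=2+-3107/375·τ+0·τ²+482/375·τ³=-41/800

  seg 0: a=2 b=-3107/375 c=0 d=482/375
  seg 1: a=-5 b=-1661/375 c=482/125 d=-214/375
  seg 2: a=-3 b=311/75 c=54/125 d=-217/375
  seg 3: a=1 b=1228/375 c=-163/125 d=163/1125
S(1/4) = -41/800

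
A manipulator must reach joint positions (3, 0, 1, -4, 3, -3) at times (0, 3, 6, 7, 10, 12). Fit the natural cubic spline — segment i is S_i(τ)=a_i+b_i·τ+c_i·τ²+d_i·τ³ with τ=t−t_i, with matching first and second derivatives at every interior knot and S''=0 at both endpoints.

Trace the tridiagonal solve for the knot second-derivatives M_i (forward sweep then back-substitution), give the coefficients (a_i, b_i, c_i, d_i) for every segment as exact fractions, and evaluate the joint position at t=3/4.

  seg 0: a=3 b=-1389/673 c=0 d=716/6057
  seg 1: a=0 b=759/673 c=716/673 d=-8048/18171
  seg 2: a=1 b=-2993/673 c=-5900/2019 d=4784/2019
  seg 3: a=-4 b=-6427/2019 c=8452/2019 d=-14218/18171
  seg 4: a=3 b=1631/2019 c=-1922/673 d=961/2019
S(3/4) = 16173/10768

Δ: Δ0=-1, Δ1=1/3, Δ2=-5, Δ3=7/3, Δ4=-3
row 1: diag=12, rhs=8; c'=1/4, d'=2/3
row 2: denom=8−3·1/4=29/4; d'=(-32−3·2/3)/(29/4)=-136/29
row 3: denom=8−1·4/29=228/29; d'=(44−1·-136/29)/(228/29)=353/57
row 4: denom=10−3·29/76=673/76; d'=(-32−3·353/57)/(673/76)=-3844/673
back: M4=-3844/673
back: M3=353/57−29/76·-3844/673=16904/2019
back: M2=-136/29−4/29·16904/2019=-11800/2019
back: M1=2/3−1/4·-11800/2019=1432/673
M: M0=0, M1=1432/673, M2=-11800/2019, M3=16904/2019, M4=-3844/673, M5=0
seg 0: a=3, c=M0/2=0, d=(M1−M0)/(6·3)=716/6057, b=Δ0−h0·(2M0+M1)/6=-1389/673
seg 1: a=0, c=M1/2=716/673, d=(M2−M1)/(6·3)=-8048/18171, b=Δ1−h1·(2M1+M2)/6=759/673
seg 2: a=1, c=M2/2=-5900/2019, d=(M3−M2)/(6·1)=4784/2019, b=Δ2−h2·(2M2+M3)/6=-2993/673
seg 3: a=-4, c=M3/2=8452/2019, d=(M4−M3)/(6·3)=-14218/18171, b=Δ3−h3·(2M3+M4)/6=-6427/2019
seg 4: a=3, c=M4/2=-1922/673, d=(M5−M4)/(6·2)=961/2019, b=Δ4−h4·(2M4+M5)/6=1631/2019
t_q=3/4 → seg 0, τ=3/4; S=3+-1389/673·τ+0·τ²+716/6057·τ³=16173/10768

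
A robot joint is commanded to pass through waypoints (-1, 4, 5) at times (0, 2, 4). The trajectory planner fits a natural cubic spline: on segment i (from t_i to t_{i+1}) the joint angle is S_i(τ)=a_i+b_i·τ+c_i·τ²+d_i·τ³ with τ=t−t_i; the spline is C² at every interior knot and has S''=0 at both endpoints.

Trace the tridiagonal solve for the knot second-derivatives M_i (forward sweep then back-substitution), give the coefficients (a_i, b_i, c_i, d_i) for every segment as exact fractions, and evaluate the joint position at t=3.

Δ: Δ0=5/2, Δ1=1/2
row 1: diag=8, rhs=-12; c'=1/4, d'=-3/2
back: M1=-3/2
M: M0=0, M1=-3/2, M2=0
seg 0: a=-1, c=M0/2=0, d=(M1−M0)/(6·2)=-1/8, b=Δ0−h0·(2M0+M1)/6=3
seg 1: a=4, c=M1/2=-3/4, d=(M2−M1)/(6·2)=1/8, b=Δ1−h1·(2M1+M2)/6=3/2
t_q=3 → seg 1, τ=1; S=4+3/2·τ+-3/4·τ²+1/8·τ³=39/8

  seg 0: a=-1 b=3 c=0 d=-1/8
  seg 1: a=4 b=3/2 c=-3/4 d=1/8
S(3) = 39/8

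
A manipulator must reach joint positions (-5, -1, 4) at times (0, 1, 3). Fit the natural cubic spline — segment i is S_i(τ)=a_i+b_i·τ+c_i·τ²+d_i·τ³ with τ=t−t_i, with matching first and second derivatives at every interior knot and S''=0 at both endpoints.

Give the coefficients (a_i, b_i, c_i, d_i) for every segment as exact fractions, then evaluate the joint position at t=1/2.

  seg 0: a=-5 b=17/4 c=0 d=-1/4
  seg 1: a=-1 b=7/2 c=-3/4 d=1/8
S(1/2) = -93/32

Δ: Δ0=4, Δ1=5/2
row 1: diag=6, rhs=-9; c'=1/3, d'=-3/2
back: M1=-3/2
M: M0=0, M1=-3/2, M2=0
seg 0: a=-5, c=M0/2=0, d=(M1−M0)/(6·1)=-1/4, b=Δ0−h0·(2M0+M1)/6=17/4
seg 1: a=-1, c=M1/2=-3/4, d=(M2−M1)/(6·2)=1/8, b=Δ1−h1·(2M1+M2)/6=7/2
t_q=1/2 → seg 0, τ=1/2; S=-5+17/4·τ+0·τ²+-1/4·τ³=-93/32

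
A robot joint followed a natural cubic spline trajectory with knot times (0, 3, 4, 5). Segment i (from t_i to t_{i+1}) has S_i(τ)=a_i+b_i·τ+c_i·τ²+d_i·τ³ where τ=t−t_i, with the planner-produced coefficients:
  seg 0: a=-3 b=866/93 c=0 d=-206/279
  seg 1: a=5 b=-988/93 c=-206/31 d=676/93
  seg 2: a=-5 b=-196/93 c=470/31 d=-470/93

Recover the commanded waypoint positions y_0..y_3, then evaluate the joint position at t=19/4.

y_0 = S_0(0) = a_0 = -3
y_1 = S_1(0) = a_1 = 5
y_2 = S_2(0) = a_2 = -5
y_3 = S_2(1) = 3
t_q=19/4 is in segment 2 (τ=3/4); S_2(τ)=-183/992

y_0=-3 y_1=5 y_2=-5 y_3=3
S(19/4) = -183/992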